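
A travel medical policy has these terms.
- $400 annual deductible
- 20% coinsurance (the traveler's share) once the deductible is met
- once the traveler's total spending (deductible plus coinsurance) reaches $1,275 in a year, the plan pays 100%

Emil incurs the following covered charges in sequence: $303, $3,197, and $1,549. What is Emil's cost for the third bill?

$255

Claim 1 — $303: fully absorbed by the deductible. Cost to traveler: $303. OOP to date $303.
Claim 2 — $3,197: $97 finishes the deductible; $3,100 goes to coinsurance; coinsurance $3,100 × 20% = $620. Cost to traveler: $717. OOP to date $1,020.
Claim 3 — $1,549: deductible met; 20% of $1,549 = $309.80. That would push OOP to $1,329.80, over the $1,275 cap, so traveler pays $1,275 − $1,020 = $255.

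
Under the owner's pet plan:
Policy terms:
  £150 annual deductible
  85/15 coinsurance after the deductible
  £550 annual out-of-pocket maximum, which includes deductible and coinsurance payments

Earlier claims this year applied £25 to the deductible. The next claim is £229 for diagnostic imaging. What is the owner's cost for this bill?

£140.60

Deductible still to meet: £150 − £25 = £125.
That leaves £229 − £125 = £104 for coinsurance.
Owner's 15% share of £104 is £15.60.
That puts the owner's cost at £125 + £15.60 = £140.60 before any cap.
Total out-of-pocket so far would be £25 + £140.60 = £165.60, below the £550 cap — no reduction.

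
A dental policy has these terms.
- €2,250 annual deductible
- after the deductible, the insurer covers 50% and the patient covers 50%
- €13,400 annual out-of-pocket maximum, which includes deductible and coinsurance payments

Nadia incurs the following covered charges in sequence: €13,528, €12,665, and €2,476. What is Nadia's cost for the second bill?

€5,511

Claim 1 (€13,528): €2,250 finishes the deductible; €11,278 goes to coinsurance; patient's 50% is €5,639. Cost to patient: €7,889. OOP to date €7,889.
Claim 2 (€12,665): deductible already satisfied, so patient's share is 50% × €12,665 = €6,332.50. Adding that to €7,889 gives €14,221.50, past the €13,400 cap; patient pays only €13,400 − €7,889 = €5,511.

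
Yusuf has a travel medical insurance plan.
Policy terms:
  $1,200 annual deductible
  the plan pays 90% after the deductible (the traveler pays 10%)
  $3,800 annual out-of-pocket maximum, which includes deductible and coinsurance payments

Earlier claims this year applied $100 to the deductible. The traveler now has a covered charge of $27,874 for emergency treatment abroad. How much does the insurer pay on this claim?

Deductible still to meet: $1,200 − $100 = $1,100.
The remaining $26,774 (= $27,874 − $1,100) moves to coinsurance.
Coinsurance: $26,774 × 10% = $2,677.40.
Traveler responsibility before any cap: $1,100 + $2,677.40 = $3,777.40.
That would bring total out-of-pocket to $3,877.40, past the $3,800 cap. The traveler is capped at $3,800 − $100 = $3,700 on this claim.
The plan picks up $27,874 − $3,700 = $24,174.

$24,174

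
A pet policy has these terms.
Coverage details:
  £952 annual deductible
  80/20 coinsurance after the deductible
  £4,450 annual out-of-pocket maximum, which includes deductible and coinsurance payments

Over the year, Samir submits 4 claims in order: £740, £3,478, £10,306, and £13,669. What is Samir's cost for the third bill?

Claim 1 (£740): all of it applies to the deductible. Owner owes £740 (running OOP £740).
Claim 2 (£3,478): deductible takes £212, £3,266 remains; 20% of £3,266 = £653.20. Owner owes £865.20 (running OOP £1,605.20).
Claim 3 (£10,306): deductible met; 20% of £10,306 = £2,061.20. Owner owes £2,061.20 (running OOP £3,666.40).

£2,061.20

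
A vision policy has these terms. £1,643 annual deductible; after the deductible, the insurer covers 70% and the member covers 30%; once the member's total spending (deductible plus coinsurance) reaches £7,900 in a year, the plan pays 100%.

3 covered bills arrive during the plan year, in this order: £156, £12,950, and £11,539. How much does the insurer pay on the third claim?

Bill 1, £156: all of it applies to the deductible. Cost to member: £156. OOP to date £156. Insurer: £156 − £156 = £0.
Bill 2, £12,950: £1,487 to deductible, leaving £11,463; member's 30% is £3,438.90. Member pays £4,925.90; OOP now £5,081.90. Plan pays £12,950 − £4,925.90 = £8,024.10.
Bill 3, £11,539: deductible met; 30% of £11,539 = £3,461.70. That would push OOP to £8,543.60, over the £7,900 cap, so member pays £7,900 − £5,081.90 = £2,818.10. Plan pays £11,539 − £2,818.10 = £8,720.90.

£8,720.90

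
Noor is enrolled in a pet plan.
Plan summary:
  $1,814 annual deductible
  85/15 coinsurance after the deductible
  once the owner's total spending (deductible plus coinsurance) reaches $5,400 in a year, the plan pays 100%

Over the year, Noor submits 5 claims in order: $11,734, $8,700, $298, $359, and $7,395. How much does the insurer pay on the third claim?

$253.30

#1 ($11,734): deductible takes $1,814, $9,920 remains; owner's 15% is $1,488. Owner owes $3,302 (running OOP $3,302). Insurer: $11,734 − $3,302 = $8,432.
#2 ($8,700): deductible met; 15% of $8,700 = $1,305. Cost to owner: $1,305. OOP to date $4,607. Insurer: $8,700 − $1,305 = $7,395.
#3 ($298): deductible already satisfied, so owner's share is 15% × $298 = $44.70. Cost to owner: $44.70. OOP to date $4,651.70. Insurer: $298 − $44.70 = $253.30.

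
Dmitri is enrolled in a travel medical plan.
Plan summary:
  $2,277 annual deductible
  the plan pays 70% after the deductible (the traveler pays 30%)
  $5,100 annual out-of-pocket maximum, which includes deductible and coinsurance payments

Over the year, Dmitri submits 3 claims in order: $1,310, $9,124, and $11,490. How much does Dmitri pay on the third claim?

Bill 1, $1,310: all of it applies to the deductible. Cost to traveler: $1,310. OOP to date $1,310.
Bill 2, $9,124: $967 to deductible, leaving $8,157; coinsurance $8,157 × 30% = $2,447.10. Traveler pays $3,414.10; OOP now $4,724.10.
Bill 3, $11,490: deductible already satisfied, so traveler's share is 30% × $11,490 = $3,447. OOP would hit $8,171.10 > $5,100, so the cap limits the traveler to $5,100 − $4,724.10 = $375.90.

$375.90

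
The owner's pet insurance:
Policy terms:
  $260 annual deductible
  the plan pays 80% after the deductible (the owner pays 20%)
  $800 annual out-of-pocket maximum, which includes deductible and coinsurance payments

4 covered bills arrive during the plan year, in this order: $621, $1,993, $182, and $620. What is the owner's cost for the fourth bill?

$32.80

Claim 1 ($621): deductible takes $260, $361 remains; coinsurance $361 × 20% = $72.20. Owner pays $332.20; OOP now $332.20.
Claim 2 ($1,993): deductible already satisfied, so owner's share is 20% × $1,993 = $398.60. Owner pays $398.60; OOP now $730.80.
Claim 3 ($182): 20% coinsurance on $182 = $36.40. Cost to owner: $36.40. OOP to date $767.20.
Claim 4 ($620): 20% coinsurance on $620 = $124. Adding that to $767.20 gives $891.20, past the $800 cap; owner pays only $800 − $767.20 = $32.80.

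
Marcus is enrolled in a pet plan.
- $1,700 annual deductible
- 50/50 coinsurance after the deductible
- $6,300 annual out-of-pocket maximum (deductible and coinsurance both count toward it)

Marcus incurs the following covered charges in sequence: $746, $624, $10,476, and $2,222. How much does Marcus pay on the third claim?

#1 ($746): all of it applies to the deductible. Owner owes $746 (running OOP $746).
#2 ($624): entire amount goes to the deductible. Owner pays $624; OOP now $1,370.
#3 ($10,476): $330 to deductible, leaving $10,146; 50% of $10,146 = $5,073. Together that's $330 + $5,073 = $5,403. OOP would hit $6,773 > $6,300, so the cap limits the owner to $6,300 − $1,370 = $4,930.

$4,930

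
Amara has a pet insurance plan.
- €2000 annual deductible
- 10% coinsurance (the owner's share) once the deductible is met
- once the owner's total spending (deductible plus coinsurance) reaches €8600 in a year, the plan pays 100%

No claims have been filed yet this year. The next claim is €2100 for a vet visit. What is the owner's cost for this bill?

Deductible not yet touched, so the first €2000 of the bill goes to the deductible.
After the €2000 deductible portion, €2100 − €2000 = €100 is subject to coinsurance.
Owner's 10% share of €100 is €10.
Owner responsibility before any cap: €2000 + €10 = €2010.
Year-to-date out-of-pocket becomes €0 + €2010 = €2010, still under the €8600 maximum, so no cap applies.

€2010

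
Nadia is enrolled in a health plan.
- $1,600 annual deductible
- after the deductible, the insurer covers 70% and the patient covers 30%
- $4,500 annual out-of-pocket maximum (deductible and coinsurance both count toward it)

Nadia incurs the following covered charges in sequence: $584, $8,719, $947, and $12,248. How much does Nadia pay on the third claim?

Bill 1, $584: all of it applies to the deductible. Cost to patient: $584. OOP to date $584.
Bill 2, $8,719: $1,016 to deductible, leaving $7,703; patient's 30% is $2,310.90. Patient pays $3,326.90; OOP now $3,910.90.
Bill 3, $947: deductible met; 30% of $947 = $284.10. Patient pays $284.10; OOP now $4,195.

$284.10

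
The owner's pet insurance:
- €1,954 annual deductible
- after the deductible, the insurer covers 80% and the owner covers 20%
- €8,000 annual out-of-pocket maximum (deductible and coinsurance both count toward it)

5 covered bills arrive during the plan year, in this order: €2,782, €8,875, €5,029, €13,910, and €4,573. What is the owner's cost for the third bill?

€1,005.80

Bill 1, €2,782: €1,954 to deductible, leaving €828; owner's 20% is €165.60. Cost to owner: €2,119.60. OOP to date €2,119.60.
Bill 2, €8,875: deductible met; 20% of €8,875 = €1,775. Cost to owner: €1,775. OOP to date €3,894.60.
Bill 3, €5,029: deductible met; 20% of €5,029 = €1,005.80. Owner owes €1,005.80 (running OOP €4,900.40).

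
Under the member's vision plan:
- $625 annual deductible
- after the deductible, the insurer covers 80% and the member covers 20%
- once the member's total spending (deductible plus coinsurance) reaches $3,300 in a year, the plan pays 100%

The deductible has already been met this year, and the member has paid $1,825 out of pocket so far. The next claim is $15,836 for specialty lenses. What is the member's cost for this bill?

With the deductible met, the entire $15,836 is subject to coinsurance.
Coinsurance: $15,836 × 20% = $3,167.20.
Adding $3,167.20 to the $1,825 already spent would give $4,992.20, which exceeds the $3,300 cap; the member pays just $3,300 − $1,825 = $1,475.

$1,475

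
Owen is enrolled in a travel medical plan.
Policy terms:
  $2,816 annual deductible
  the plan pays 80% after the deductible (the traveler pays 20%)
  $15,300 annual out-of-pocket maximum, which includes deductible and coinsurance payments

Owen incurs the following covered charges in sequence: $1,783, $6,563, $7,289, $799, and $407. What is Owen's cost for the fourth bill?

Bill 1, $1,783: all of it applies to the deductible. Cost to traveler: $1,783. OOP to date $1,783.
Bill 2, $6,563: $1,033 finishes the deductible; $5,530 goes to coinsurance; coinsurance $5,530 × 20% = $1,106. Traveler owes $2,139 (running OOP $3,922).
Bill 3, $7,289: deductible met; 20% of $7,289 = $1,457.80. Traveler owes $1,457.80 (running OOP $5,379.80).
Bill 4, $799: 20% coinsurance on $799 = $159.80. Cost to traveler: $159.80. OOP to date $5,539.60.

$159.80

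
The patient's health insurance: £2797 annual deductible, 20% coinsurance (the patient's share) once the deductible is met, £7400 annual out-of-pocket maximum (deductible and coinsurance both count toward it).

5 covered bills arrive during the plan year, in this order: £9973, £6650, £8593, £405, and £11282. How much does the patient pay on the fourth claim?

£81

#1 (£9973): deductible takes £2797, £7176 remains; patient's 20% is £1435.20. Patient pays £4232.20; OOP now £4232.20.
#2 (£6650): deductible met; 20% of £6650 = £1330. Patient pays £1330; OOP now £5562.20.
#3 (£8593): 20% coinsurance on £8593 = £1718.60. Cost to patient: £1718.60. OOP to date £7280.80.
#4 (£405): deductible met; 20% of £405 = £81. Cost to patient: £81. OOP to date £7361.80.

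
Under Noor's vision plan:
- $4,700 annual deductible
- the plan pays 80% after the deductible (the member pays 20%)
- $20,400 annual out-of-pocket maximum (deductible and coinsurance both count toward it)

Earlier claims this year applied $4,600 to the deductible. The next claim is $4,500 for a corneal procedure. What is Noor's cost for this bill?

$980

Remaining deductible: $4,700 − $4,600 = $100.
That leaves $4,500 − $100 = $4,400 for coinsurance.
Coinsurance: $4,400 × 20% = $880.
So the member owes $100 + $880 = $980 before any cap.
Cumulative spending $4,600 + $980 = $5,580 stays under the $20,400 maximum.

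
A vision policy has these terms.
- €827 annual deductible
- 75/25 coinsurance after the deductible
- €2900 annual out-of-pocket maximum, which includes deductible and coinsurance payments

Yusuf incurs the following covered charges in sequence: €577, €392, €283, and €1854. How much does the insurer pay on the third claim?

€212.25

#1 (€577): fully absorbed by the deductible. Cost to member: €577. OOP to date €577. Plan pays €577 − €577 = €0.
#2 (€392): €250 to deductible, leaving €142; member's 25% is €35.50. Member owes €285.50 (running OOP €862.50). Insurer: €392 − €285.50 = €106.50.
#3 (€283): 25% coinsurance on €283 = €70.75. Member owes €70.75 (running OOP €933.25). Insurer: €283 − €70.75 = €212.25.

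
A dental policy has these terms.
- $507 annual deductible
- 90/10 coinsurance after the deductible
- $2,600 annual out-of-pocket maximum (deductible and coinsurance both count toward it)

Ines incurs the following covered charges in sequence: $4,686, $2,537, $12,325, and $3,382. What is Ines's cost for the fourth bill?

$188.90

Bill 1, $4,686: deductible takes $507, $4,179 remains; patient's 10% is $417.90. Cost to patient: $924.90. OOP to date $924.90.
Bill 2, $2,537: deductible already satisfied, so patient's share is 10% × $2,537 = $253.70. Cost to patient: $253.70. OOP to date $1,178.60.
Bill 3, $12,325: deductible already satisfied, so patient's share is 10% × $12,325 = $1,232.50. Cost to patient: $1,232.50. OOP to date $2,411.10.
Bill 4, $3,382: deductible already satisfied, so patient's share is 10% × $3,382 = $338.20. Adding that to $2,411.10 gives $2,749.30, past the $2,600 cap; patient pays only $2,600 − $2,411.10 = $188.90.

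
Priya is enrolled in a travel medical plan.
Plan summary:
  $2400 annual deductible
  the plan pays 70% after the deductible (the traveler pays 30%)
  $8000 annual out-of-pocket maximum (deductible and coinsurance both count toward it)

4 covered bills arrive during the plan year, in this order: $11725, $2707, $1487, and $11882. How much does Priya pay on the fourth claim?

$1544.30

Claim 1 — $11725: $2400 finishes the deductible; $9325 goes to coinsurance; traveler's 30% is $2797.50. Traveler pays $5197.50; OOP now $5197.50.
Claim 2 — $2707: deductible met; 30% of $2707 = $812.10. Traveler owes $812.10 (running OOP $6009.60).
Claim 3 — $1487: 30% coinsurance on $1487 = $446.10. Traveler owes $446.10 (running OOP $6455.70).
Claim 4 — $11882: deductible met; 30% of $11882 = $3564.60. OOP would hit $10020.30 > $8000, so the cap limits the traveler to $8000 − $6455.70 = $1544.30.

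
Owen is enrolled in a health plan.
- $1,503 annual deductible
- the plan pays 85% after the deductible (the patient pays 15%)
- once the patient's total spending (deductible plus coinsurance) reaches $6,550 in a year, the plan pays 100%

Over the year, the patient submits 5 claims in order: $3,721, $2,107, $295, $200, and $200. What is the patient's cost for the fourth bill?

#1 ($3,721): $1,503 finishes the deductible; $2,218 goes to coinsurance; patient's 15% is $332.70. Patient owes $1,835.70 (running OOP $1,835.70).
#2 ($2,107): deductible already satisfied, so patient's share is 15% × $2,107 = $316.05. Cost to patient: $316.05. OOP to date $2,151.75.
#3 ($295): deductible already satisfied, so patient's share is 15% × $295 = $44.25. Patient owes $44.25 (running OOP $2,196).
#4 ($200): 15% coinsurance on $200 = $30. Cost to patient: $30. OOP to date $2,226.

$30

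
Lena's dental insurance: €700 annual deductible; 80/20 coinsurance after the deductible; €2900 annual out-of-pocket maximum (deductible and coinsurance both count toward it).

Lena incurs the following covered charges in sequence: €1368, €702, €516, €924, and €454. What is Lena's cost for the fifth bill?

€90.80

Claim 1 (€1368): deductible takes €700, €668 remains; patient's 20% is €133.60. Cost to patient: €833.60. OOP to date €833.60.
Claim 2 (€702): deductible already satisfied, so patient's share is 20% × €702 = €140.40. Patient pays €140.40; OOP now €974.
Claim 3 (€516): deductible met; 20% of €516 = €103.20. Patient pays €103.20; OOP now €1077.20.
Claim 4 (€924): deductible already satisfied, so patient's share is 20% × €924 = €184.80. Patient owes €184.80 (running OOP €1262).
Claim 5 (€454): deductible met; 20% of €454 = €90.80. Patient owes €90.80 (running OOP €1352.80).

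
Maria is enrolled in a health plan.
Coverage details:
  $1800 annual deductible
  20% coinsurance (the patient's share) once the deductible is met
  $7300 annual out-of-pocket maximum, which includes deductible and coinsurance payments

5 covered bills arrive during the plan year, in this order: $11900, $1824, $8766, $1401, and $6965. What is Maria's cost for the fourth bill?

$280.20

Claim 1 ($11900): deductible takes $1800, $10100 remains; coinsurance $10100 × 20% = $2020. Patient pays $3820; OOP now $3820.
Claim 2 ($1824): deductible met; 20% of $1824 = $364.80. Patient pays $364.80; OOP now $4184.80.
Claim 3 ($8766): 20% coinsurance on $8766 = $1753.20. Cost to patient: $1753.20. OOP to date $5938.
Claim 4 ($1401): deductible already satisfied, so patient's share is 20% × $1401 = $280.20. Patient owes $280.20 (running OOP $6218.20).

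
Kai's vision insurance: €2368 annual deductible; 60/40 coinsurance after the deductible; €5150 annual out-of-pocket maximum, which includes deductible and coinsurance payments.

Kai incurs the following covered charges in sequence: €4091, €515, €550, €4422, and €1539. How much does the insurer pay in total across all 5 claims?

Claim 1 — €4091: deductible takes €2368, €1723 remains; coinsurance €1723 × 40% = €689.20. Member pays €3057.20; OOP now €3057.20. Plan pays €4091 − €3057.20 = €1033.80.
Claim 2 — €515: deductible already satisfied, so member's share is 40% × €515 = €206. Member pays €206; OOP now €3263.20. Plan pays €515 − €206 = €309.
Claim 3 — €550: 40% coinsurance on €550 = €220. Member pays €220; OOP now €3483.20. Plan pays €550 − €220 = €330.
Claim 4 — €4422: deductible met; 40% of €4422 = €1768.80. That would push OOP to €5252, over the €5150 cap, so member pays €5150 − €3483.20 = €1666.80. Plan pays €4422 − €1666.80 = €2755.20.
Claim 5 — €1539: 40% coinsurance on €1539 = €615.60. That would push OOP to €5765.60, over the €5150 cap, so member pays €5150 − €5150 = €0. Insurer: €1539 − €0 = €1539.
Insurer total = bills − member's total = €11117 − €5150 = €5967.

€5967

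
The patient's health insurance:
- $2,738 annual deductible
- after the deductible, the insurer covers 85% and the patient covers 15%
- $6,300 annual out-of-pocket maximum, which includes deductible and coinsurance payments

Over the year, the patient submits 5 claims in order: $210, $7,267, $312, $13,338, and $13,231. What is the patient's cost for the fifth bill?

$803.65

Bill 1, $210: entire amount goes to the deductible. Cost to patient: $210. OOP to date $210.
Bill 2, $7,267: deductible takes $2,528, $4,739 remains; patient's 15% is $710.85. Patient owes $3,238.85 (running OOP $3,448.85).
Bill 3, $312: deductible met; 15% of $312 = $46.80. Patient owes $46.80 (running OOP $3,495.65).
Bill 4, $13,338: deductible already satisfied, so patient's share is 15% × $13,338 = $2,000.70. Patient pays $2,000.70; OOP now $5,496.35.
Bill 5, $13,231: deductible met; 15% of $13,231 = $1,984.65. That would push OOP to $7,481, over the $6,300 cap, so patient pays $6,300 − $5,496.35 = $803.65.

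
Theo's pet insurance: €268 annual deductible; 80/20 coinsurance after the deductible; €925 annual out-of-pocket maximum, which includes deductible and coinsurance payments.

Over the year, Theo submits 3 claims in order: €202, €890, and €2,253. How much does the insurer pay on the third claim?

Bill 1, €202: all of it applies to the deductible. Cost to owner: €202. OOP to date €202. Plan pays €202 − €202 = €0.
Bill 2, €890: deductible takes €66, €824 remains; 20% of €824 = €164.80. Owner owes €230.80 (running OOP €432.80). Plan pays €890 − €230.80 = €659.20.
Bill 3, €2,253: deductible already satisfied, so owner's share is 20% × €2,253 = €450.60. Owner pays €450.60; OOP now €883.40. Insurer: €2,253 − €450.60 = €1,802.40.

€1,802.40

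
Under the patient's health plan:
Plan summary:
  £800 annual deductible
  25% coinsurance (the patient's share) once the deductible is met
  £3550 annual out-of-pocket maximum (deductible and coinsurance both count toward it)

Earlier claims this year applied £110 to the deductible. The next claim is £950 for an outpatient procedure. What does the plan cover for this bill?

£195

Deductible still to meet: £800 − £110 = £690.
That leaves £950 − £690 = £260 for coinsurance.
Coinsurance: £260 × 25% = £65.
Patient responsibility before any cap: £690 + £65 = £755.
Cumulative spending £110 + £755 = £865 stays under the £3550 maximum.
The plan picks up £950 − £755 = £195.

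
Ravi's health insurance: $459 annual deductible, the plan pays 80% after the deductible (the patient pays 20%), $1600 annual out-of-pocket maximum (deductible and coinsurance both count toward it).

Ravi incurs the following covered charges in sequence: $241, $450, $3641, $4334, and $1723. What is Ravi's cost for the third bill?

$728.20

Bill 1, $241: fully absorbed by the deductible. Patient pays $241; OOP now $241.
Bill 2, $450: $218 finishes the deductible; $232 goes to coinsurance; 20% of $232 = $46.40. Cost to patient: $264.40. OOP to date $505.40.
Bill 3, $3641: 20% coinsurance on $3641 = $728.20. Patient owes $728.20 (running OOP $1233.60).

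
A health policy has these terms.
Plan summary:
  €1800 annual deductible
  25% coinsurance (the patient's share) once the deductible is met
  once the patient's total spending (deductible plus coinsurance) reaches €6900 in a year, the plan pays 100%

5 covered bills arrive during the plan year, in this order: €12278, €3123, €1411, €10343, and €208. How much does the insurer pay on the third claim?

€1058.25

Bill 1, €12278: €1800 to deductible, leaving €10478; 25% of €10478 = €2619.50. Patient owes €4419.50 (running OOP €4419.50). Insurer: €12278 − €4419.50 = €7858.50.
Bill 2, €3123: deductible met; 25% of €3123 = €780.75. Patient owes €780.75 (running OOP €5200.25). Insurer: €3123 − €780.75 = €2342.25.
Bill 3, €1411: deductible met; 25% of €1411 = €352.75. Patient owes €352.75 (running OOP €5553). Plan pays €1411 − €352.75 = €1058.25.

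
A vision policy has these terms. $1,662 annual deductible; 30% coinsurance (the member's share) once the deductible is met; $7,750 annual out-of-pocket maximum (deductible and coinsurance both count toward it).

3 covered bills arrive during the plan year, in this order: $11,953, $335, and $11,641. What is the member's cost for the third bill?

$2,900.20

Claim 1 ($11,953): $1,662 finishes the deductible; $10,291 goes to coinsurance; member's 30% is $3,087.30. Member owes $4,749.30 (running OOP $4,749.30).
Claim 2 ($335): deductible already satisfied, so member's share is 30% × $335 = $100.50. Cost to member: $100.50. OOP to date $4,849.80.
Claim 3 ($11,641): 30% coinsurance on $11,641 = $3,492.30. Adding that to $4,849.80 gives $8,342.10, past the $7,750 cap; member pays only $7,750 − $4,849.80 = $2,900.20.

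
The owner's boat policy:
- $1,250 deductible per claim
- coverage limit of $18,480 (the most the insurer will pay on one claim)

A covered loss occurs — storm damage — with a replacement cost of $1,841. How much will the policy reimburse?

$591

Less the $1,250 deductible: $1,841 − $1,250 = $591.
That's under the $18,480 cap, so the insurer reimburses the full $591.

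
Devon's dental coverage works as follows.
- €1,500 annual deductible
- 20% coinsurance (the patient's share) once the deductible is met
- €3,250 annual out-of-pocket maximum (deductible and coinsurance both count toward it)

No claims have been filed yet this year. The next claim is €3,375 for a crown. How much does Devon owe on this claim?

Deductible not yet touched, so the first €1,500 of the bill goes to the deductible.
After the €1,500 deductible portion, €3,375 − €1,500 = €1,875 is subject to coinsurance.
Patient's 20% share of €1,875 is €375.
So the patient owes €1,500 + €375 = €1,875 before any cap.
Year-to-date out-of-pocket becomes €0 + €1,875 = €1,875, still under the €3,250 maximum, so no cap applies.

€1,875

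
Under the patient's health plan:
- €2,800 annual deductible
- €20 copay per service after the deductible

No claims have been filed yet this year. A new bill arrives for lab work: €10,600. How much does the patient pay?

The full €2,800 deductible is still open; €2,800 of this bill applies to it.
After the €2,800 deductible portion, €10,600 − €2,800 = €7,800 is subject to the copay.
Copay on this service: €20.
So the patient owes €2,800 + €20 = €2,820.

€2,820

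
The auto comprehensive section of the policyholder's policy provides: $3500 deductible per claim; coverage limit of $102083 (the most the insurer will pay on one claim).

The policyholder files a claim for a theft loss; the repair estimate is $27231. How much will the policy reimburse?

After the deductible, $27231 − $3500 = $23731 remains.
$23731 ≤ $102083, so the limit doesn't bind; insurer pays $23731.

$23731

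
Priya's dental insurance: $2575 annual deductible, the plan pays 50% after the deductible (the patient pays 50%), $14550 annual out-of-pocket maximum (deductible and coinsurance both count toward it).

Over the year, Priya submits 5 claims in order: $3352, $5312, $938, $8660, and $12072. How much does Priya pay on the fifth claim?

$4131.50

Claim 1 — $3352: deductible takes $2575, $777 remains; patient's 50% is $388.50. Cost to patient: $2963.50. OOP to date $2963.50.
Claim 2 — $5312: deductible already satisfied, so patient's share is 50% × $5312 = $2656. Patient pays $2656; OOP now $5619.50.
Claim 3 — $938: deductible already satisfied, so patient's share is 50% × $938 = $469. Patient pays $469; OOP now $6088.50.
Claim 4 — $8660: deductible met; 50% of $8660 = $4330. Cost to patient: $4330. OOP to date $10418.50.
Claim 5 — $12072: deductible met; 50% of $12072 = $6036. OOP would hit $16454.50 > $14550, so the cap limits the patient to $14550 − $10418.50 = $4131.50.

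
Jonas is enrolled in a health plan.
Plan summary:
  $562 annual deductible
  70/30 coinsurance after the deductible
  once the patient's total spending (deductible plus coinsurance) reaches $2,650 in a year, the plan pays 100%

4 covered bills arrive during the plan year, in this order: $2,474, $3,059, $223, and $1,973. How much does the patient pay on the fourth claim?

$529.80

#1 ($2,474): deductible takes $562, $1,912 remains; coinsurance $1,912 × 30% = $573.60. Patient owes $1,135.60 (running OOP $1,135.60).
#2 ($3,059): deductible met; 30% of $3,059 = $917.70. Patient owes $917.70 (running OOP $2,053.30).
#3 ($223): deductible already satisfied, so patient's share is 30% × $223 = $66.90. Patient pays $66.90; OOP now $2,120.20.
#4 ($1,973): 30% coinsurance on $1,973 = $591.90. OOP would hit $2,712.10 > $2,650, so the cap limits the patient to $2,650 − $2,120.20 = $529.80.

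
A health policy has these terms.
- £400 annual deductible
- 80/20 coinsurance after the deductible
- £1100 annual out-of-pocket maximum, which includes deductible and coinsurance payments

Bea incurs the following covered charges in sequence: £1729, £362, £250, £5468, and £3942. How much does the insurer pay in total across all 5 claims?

£10651

Bill 1, £1729: £400 finishes the deductible; £1329 goes to coinsurance; 20% of £1329 = £265.80. Cost to patient: £665.80. OOP to date £665.80. Plan pays £1729 − £665.80 = £1063.20.
Bill 2, £362: 20% coinsurance on £362 = £72.40. Cost to patient: £72.40. OOP to date £738.20. Plan pays £362 − £72.40 = £289.60.
Bill 3, £250: 20% coinsurance on £250 = £50. Patient owes £50 (running OOP £788.20). Insurer: £250 − £50 = £200.
Bill 4, £5468: deductible already satisfied, so patient's share is 20% × £5468 = £1093.60. OOP would hit £1881.80 > £1100, so the cap limits the patient to £1100 − £788.20 = £311.80. Insurer: £5468 − £311.80 = £5156.20.
Bill 5, £3942: 20% coinsurance on £3942 = £788.40. OOP would hit £1888.40 > £1100, so the cap limits the patient to £1100 − £1100 = £0. Insurer: £3942 − £0 = £3942.
Insurer total: £1063.20 + £289.60 + £200 + £5156.20 + £3942 = £10651.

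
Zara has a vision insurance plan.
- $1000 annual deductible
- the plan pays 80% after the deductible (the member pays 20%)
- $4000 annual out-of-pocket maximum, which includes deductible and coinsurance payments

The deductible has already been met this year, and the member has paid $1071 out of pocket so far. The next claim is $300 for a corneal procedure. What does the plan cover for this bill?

The deductible is already satisfied, so the full bill goes to coinsurance.
Member's 20% share of $300 is $60.
Cumulative spending $1071 + $60 = $1131 stays under the $4000 maximum.
The plan picks up $300 − $60 = $240.

$240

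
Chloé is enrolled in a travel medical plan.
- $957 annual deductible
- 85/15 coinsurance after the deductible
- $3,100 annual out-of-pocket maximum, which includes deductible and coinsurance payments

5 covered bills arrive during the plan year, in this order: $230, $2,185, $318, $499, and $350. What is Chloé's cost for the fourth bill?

Bill 1, $230: entire amount goes to the deductible. Cost to traveler: $230. OOP to date $230.
Bill 2, $2,185: deductible takes $727, $1,458 remains; coinsurance $1,458 × 15% = $218.70. Traveler pays $945.70; OOP now $1,175.70.
Bill 3, $318: deductible met; 15% of $318 = $47.70. Cost to traveler: $47.70. OOP to date $1,223.40.
Bill 4, $499: deductible already satisfied, so traveler's share is 15% × $499 = $74.85. Cost to traveler: $74.85. OOP to date $1,298.25.

$74.85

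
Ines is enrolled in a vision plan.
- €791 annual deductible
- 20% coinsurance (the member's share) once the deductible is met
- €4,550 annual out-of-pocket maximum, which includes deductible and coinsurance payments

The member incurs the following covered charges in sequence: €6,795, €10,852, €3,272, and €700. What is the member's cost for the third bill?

Claim 1 (€6,795): deductible takes €791, €6,004 remains; member's 20% is €1,200.80. Cost to member: €1,991.80. OOP to date €1,991.80.
Claim 2 (€10,852): deductible already satisfied, so member's share is 20% × €10,852 = €2,170.40. Member owes €2,170.40 (running OOP €4,162.20).
Claim 3 (€3,272): deductible met; 20% of €3,272 = €654.40. OOP would hit €4,816.60 > €4,550, so the cap limits the member to €4,550 − €4,162.20 = €387.80.

€387.80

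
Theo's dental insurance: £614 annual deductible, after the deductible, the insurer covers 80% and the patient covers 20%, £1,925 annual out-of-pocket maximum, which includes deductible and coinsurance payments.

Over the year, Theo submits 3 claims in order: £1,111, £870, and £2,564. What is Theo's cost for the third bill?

Claim 1 — £1,111: £614 to deductible, leaving £497; coinsurance £497 × 20% = £99.40. Patient owes £713.40 (running OOP £713.40).
Claim 2 — £870: 20% coinsurance on £870 = £174. Patient pays £174; OOP now £887.40.
Claim 3 — £2,564: deductible met; 20% of £2,564 = £512.80. Cost to patient: £512.80. OOP to date £1,400.20.

£512.80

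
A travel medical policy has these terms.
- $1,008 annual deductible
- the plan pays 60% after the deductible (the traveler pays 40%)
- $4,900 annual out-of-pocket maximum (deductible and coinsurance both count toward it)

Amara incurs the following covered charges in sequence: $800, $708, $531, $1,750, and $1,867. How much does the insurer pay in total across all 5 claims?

Bill 1, $800: fully absorbed by the deductible. Cost to traveler: $800. OOP to date $800. Insurer: $800 − $800 = $0.
Bill 2, $708: deductible takes $208, $500 remains; 40% of $500 = $200. Cost to traveler: $408. OOP to date $1,208. Plan pays $708 − $408 = $300.
Bill 3, $531: deductible met; 40% of $531 = $212.40. Traveler owes $212.40 (running OOP $1,420.40). Plan pays $531 − $212.40 = $318.60.
Bill 4, $1,750: deductible already satisfied, so traveler's share is 40% × $1,750 = $700. Traveler pays $700; OOP now $2,120.40. Plan pays $1,750 − $700 = $1,050.
Bill 5, $1,867: deductible met; 40% of $1,867 = $746.80. Traveler pays $746.80; OOP now $2,867.20. Insurer: $1,867 − $746.80 = $1,120.20.
Insurer total = bills − traveler's total = $5,656 − $2,867.20 = $2,788.80.

$2,788.80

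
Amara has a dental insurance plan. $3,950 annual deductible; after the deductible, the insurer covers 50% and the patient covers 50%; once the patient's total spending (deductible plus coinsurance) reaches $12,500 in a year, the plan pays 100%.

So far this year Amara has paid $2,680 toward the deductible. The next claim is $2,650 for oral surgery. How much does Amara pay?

$2,680 of the $3,950 deductible is already met, leaving $1,270.
After the $1,270 deductible portion, $2,650 − $1,270 = $1,380 is subject to coinsurance.
Patient's 50% share of $1,380 is $690.
Patient responsibility before any cap: $1,270 + $690 = $1,960.
Total out-of-pocket so far would be $2,680 + $1,960 = $4,640, below the $12,500 cap — no reduction.

$1,960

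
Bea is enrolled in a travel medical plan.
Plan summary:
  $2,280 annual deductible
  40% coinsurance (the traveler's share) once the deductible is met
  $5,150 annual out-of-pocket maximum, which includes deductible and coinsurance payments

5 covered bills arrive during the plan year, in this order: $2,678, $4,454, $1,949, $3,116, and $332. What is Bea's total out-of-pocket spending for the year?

$5,150

Bill 1, $2,678: deductible takes $2,280, $398 remains; coinsurance $398 × 40% = $159.20. Cost to traveler: $2,439.20. OOP to date $2,439.20.
Bill 2, $4,454: 40% coinsurance on $4,454 = $1,781.60. Cost to traveler: $1,781.60. OOP to date $4,220.80.
Bill 3, $1,949: 40% coinsurance on $1,949 = $779.60. Traveler owes $779.60 (running OOP $5,000.40).
Bill 4, $3,116: deductible already satisfied, so traveler's share is 40% × $3,116 = $1,246.40. Adding that to $5,000.40 gives $6,246.80, past the $5,150 cap; traveler pays only $5,150 − $5,000.40 = $149.60.
Bill 5, $332: 40% coinsurance on $332 = $132.80. OOP would hit $5,282.80 > $5,150, so the cap limits the traveler to $5,150 − $5,150 = $0.
Summing the traveler's payments: $2,439.20 + $1,781.60 + $779.60 + $149.60 + $0 = $5,150.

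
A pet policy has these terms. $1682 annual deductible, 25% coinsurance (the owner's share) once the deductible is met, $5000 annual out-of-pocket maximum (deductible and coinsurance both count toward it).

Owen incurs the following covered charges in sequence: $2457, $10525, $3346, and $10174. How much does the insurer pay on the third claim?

Claim 1 ($2457): deductible takes $1682, $775 remains; coinsurance $775 × 25% = $193.75. Owner owes $1875.75 (running OOP $1875.75). Insurer: $2457 − $1875.75 = $581.25.
Claim 2 ($10525): 25% coinsurance on $10525 = $2631.25. Owner pays $2631.25; OOP now $4507. Plan pays $10525 − $2631.25 = $7893.75.
Claim 3 ($3346): deductible already satisfied, so owner's share is 25% × $3346 = $836.50. Adding that to $4507 gives $5343.50, past the $5000 cap; owner pays only $5000 − $4507 = $493. Plan pays $3346 − $493 = $2853.

$2853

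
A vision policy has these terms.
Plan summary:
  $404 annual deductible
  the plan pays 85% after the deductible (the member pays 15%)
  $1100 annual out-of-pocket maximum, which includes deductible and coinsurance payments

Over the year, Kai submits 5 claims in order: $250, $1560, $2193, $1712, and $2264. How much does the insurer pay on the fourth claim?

$1555.85

#1 ($250): entire amount goes to the deductible. Cost to member: $250. OOP to date $250. Insurer: $250 − $250 = $0.
#2 ($1560): $154 finishes the deductible; $1406 goes to coinsurance; member's 15% is $210.90. Member pays $364.90; OOP now $614.90. Insurer: $1560 − $364.90 = $1195.10.
#3 ($2193): 15% coinsurance on $2193 = $328.95. Member pays $328.95; OOP now $943.85. Plan pays $2193 − $328.95 = $1864.05.
#4 ($1712): deductible already satisfied, so member's share is 15% × $1712 = $256.80. Adding that to $943.85 gives $1200.65, past the $1100 cap; member pays only $1100 − $943.85 = $156.15. Insurer: $1712 − $156.15 = $1555.85.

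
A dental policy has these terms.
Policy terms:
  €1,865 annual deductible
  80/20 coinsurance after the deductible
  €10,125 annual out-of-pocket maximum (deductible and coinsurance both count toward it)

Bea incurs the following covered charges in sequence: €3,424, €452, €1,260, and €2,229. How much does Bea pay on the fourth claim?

Claim 1 — €3,424: €1,865 to deductible, leaving €1,559; patient's 20% is €311.80. Cost to patient: €2,176.80. OOP to date €2,176.80.
Claim 2 — €452: deductible met; 20% of €452 = €90.40. Patient owes €90.40 (running OOP €2,267.20).
Claim 3 — €1,260: deductible already satisfied, so patient's share is 20% × €1,260 = €252. Patient owes €252 (running OOP €2,519.20).
Claim 4 — €2,229: deductible already satisfied, so patient's share is 20% × €2,229 = €445.80. Patient pays €445.80; OOP now €2,965.

€445.80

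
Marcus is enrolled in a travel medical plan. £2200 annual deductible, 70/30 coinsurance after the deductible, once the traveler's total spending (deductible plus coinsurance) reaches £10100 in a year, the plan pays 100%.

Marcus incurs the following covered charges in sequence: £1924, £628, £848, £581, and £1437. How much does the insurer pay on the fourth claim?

£406.70

Bill 1, £1924: entire amount goes to the deductible. Cost to traveler: £1924. OOP to date £1924. Insurer: £1924 − £1924 = £0.
Bill 2, £628: £276 to deductible, leaving £352; coinsurance £352 × 30% = £105.60. Cost to traveler: £381.60. OOP to date £2305.60. Insurer: £628 − £381.60 = £246.40.
Bill 3, £848: 30% coinsurance on £848 = £254.40. Cost to traveler: £254.40. OOP to date £2560. Plan pays £848 − £254.40 = £593.60.
Bill 4, £581: 30% coinsurance on £581 = £174.30. Cost to traveler: £174.30. OOP to date £2734.30. Insurer: £581 − £174.30 = £406.70.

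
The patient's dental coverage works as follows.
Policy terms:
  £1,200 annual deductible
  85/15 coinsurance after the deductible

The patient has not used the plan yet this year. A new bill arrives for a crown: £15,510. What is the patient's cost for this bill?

£3,346.50

The full £1,200 deductible is still open; £1,200 of this bill applies to it.
After the £1,200 deductible portion, £15,510 − £1,200 = £14,310 is subject to coinsurance.
15% of £14,310 = £2,146.50 falls to the patient.
That puts the patient's cost at £1,200 + £2,146.50 = £3,346.50.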